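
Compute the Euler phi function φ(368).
176

368 = 2^4 × 23
φ(n) = n × ∏(1 - 1/p) for each prime p dividing n
φ(368) = 368 × (1 - 1/2) × (1 - 1/23) = 176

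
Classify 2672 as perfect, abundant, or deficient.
deficient

Proper divisors of 2672: sum = 1 + 2 + 4 + 8 + 16 + 167 + 334 + 668 + 1336 = 2536
Since 2536 < 2672, 2672 is deficient.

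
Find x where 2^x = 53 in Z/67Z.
57

Baby-step giant-step with step n = ⌈√67⌉ = 9.
Baby steps 2^j mod 67 (j:value) for j=0..8: 0:1, 1:2, 2:4, 3:8, 4:16, 5:32, 6:64, 7:61, 8:55.
Giant-step multiplier: 2^(-9) ≡ 2^(66-9) = 2^57 ≡ 53 (mod 67).
Giant steps γ_i = 53·53^i mod 67: γ_0=53, γ_1=62, γ_2=3, γ_3=25, γ_4=52, γ_5=9, γ_6=8 (in table at j=3).
x = i·n + j = 6·9 + 3 = 57.
Check: 2^57 ≡ 53 (mod 67).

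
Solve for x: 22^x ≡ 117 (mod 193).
189

Baby-step giant-step with step n = ⌈√193⌉ = 14.
Baby steps 22^j mod 193 (j:value) for j=0..13: 0:1, 1:22, 2:98, 3:33, 4:147, 5:146, 6:124, 7:26, 8:186, 9:39, 10:86, 11:155, 12:129, 13:136.
Giant-step multiplier: 22^(-14) ≡ 22^(192-14) = 22^178 ≡ 2 (mod 193).
Giant steps γ_i = 117·2^i mod 193: γ_0=117, γ_1=41, γ_2=82, γ_3=164, γ_4=135, γ_5=77, γ_6=154, γ_7=115, γ_8=37, γ_9=74, γ_10=148, γ_11=103, γ_12=13, γ_13=26 (in table at j=7).
x = i·n + j = 13·14 + 7 = 189.
Check: 22^189 ≡ 117 (mod 193).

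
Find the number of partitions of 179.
625846753120

p(n) counts ways to write n as a sum of positive integers (order ignored).
Euler's pentagonal recurrence: p(k) = p(k-1) + p(k-2) - p(k-5) - p(k-7) + p(k-12) + p(k-15) - ... (offsets j(3j∓1)/2, signs ++--, p(0)=1, p(<0)=0).
DP table for k = 0..178: p(0)=1, p(1)=1, p(2)=2, p(3)=3, p(4)=5, p(5)=7, p(6)=11, p(7)=15, p(8)=22, p(9)=30, p(10)=42, p(11)=56, p(12)=77, p(13)=101, p(14)=135, p(15)=176, p(16)=231, p(17)=297, p(18)=385, p(19)=490, p(20)=627, p(21)=792, p(22)=1002, p(23)=1255, p(24)=1575, p(25)=1958, p(26)=2436, p(27)=3010, p(28)=3718, p(29)=4565, p(30)=5604, p(31)=6842, p(32)=8349, p(33)=10143, p(34)=12310, p(35)=14883, p(36)=17977, p(37)=21637, p(38)=26015, p(39)=31185, p(40)=37338, p(41)=44583, p(42)=53174, p(43)=63261, p(44)=75175, p(45)=89134, p(46)=105558, p(47)=124754, p(48)=147273, p(49)=173525, p(50)=204226, p(51)=239943, p(52)=281589, p(53)=329931, p(54)=386155, p(55)=451276, p(56)=526823, p(57)=614154, p(58)=715220, p(59)=831820, p(60)=966467, p(61)=1121505, p(62)=1300156, p(63)=1505499, p(64)=1741630, p(65)=2012558, p(66)=2323520, p(67)=2679689, p(68)=3087735, p(69)=3554345, p(70)=4087968, p(71)=4697205, p(72)=5392783, p(73)=6185689, p(74)=7089500, p(75)=8118264, p(76)=9289091, p(77)=10619863, p(78)=12132164, p(79)=13848650, p(80)=15796476, p(81)=18004327, p(82)=20506255, p(83)=23338469, p(84)=26543660, p(85)=30167357, p(86)=34262962, p(87)=38887673, p(88)=44108109, p(89)=49995925, p(90)=56634173, p(91)=64112359, p(92)=72533807, p(93)=82010177, p(94)=92669720, p(95)=104651419, p(96)=118114304, p(97)=133230930, p(98)=150198136, p(99)=169229875, p(100)=190569292, p(101)=214481126, p(102)=241265379, p(103)=271248950, p(104)=304801365, p(105)=342325709, p(106)=384276336, p(107)=431149389, p(108)=483502844, p(109)=541946240, p(110)=607163746, p(111)=679903203, p(112)=761002156, p(113)=851376628, p(114)=952050665, p(115)=1064144451, p(116)=1188908248, p(117)=1327710076, p(118)=1482074143, p(119)=1653668665, p(120)=1844349560, p(121)=2056148051, p(122)=2291320912, p(123)=2552338241, p(124)=2841940500, p(125)=3163127352, p(126)=3519222692, p(127)=3913864295, p(128)=4351078600, p(129)=4835271870, p(130)=5371315400, p(131)=5964539504, p(132)=6620830889, p(133)=7346629512, p(134)=8149040695, p(135)=9035836076, p(136)=10015581680, p(137)=11097645016, p(138)=12292341831, p(139)=13610949895, p(140)=15065878135, p(141)=16670689208, p(142)=18440293320, p(143)=20390982757, p(144)=22540654445, p(145)=24908858009, p(146)=27517052599, p(147)=30388671978, p(148)=33549419497, p(149)=37027355200, p(150)=40853235313, p(151)=45060624582, p(152)=49686288421, p(153)=54770336324, p(154)=60356673280, p(155)=66493182097, p(156)=73232243759, p(157)=80630964769, p(158)=88751778802, p(159)=97662728555, p(160)=107438159466, p(161)=118159068427, p(162)=129913904637, p(163)=142798995930, p(164)=156919475295, p(165)=172389800255, p(166)=189334822579, p(167)=207890420102, p(168)=228204732751, p(169)=250438925115, p(170)=274768617130, p(171)=301384802048, p(172)=330495499613, p(173)=362326859895, p(174)=397125074750, p(175)=435157697830, p(176)=476715857290, p(177)=522115831195, p(178)=571701605655.
Final step: p(179) = p(178) + p(177) - p(174) - p(172) + p(167) + p(164) - p(157) - p(153) + p(144) + p(139) - p(128) - p(122) + p(109) + p(102) - p(87) - p(79) + p(62) + p(53) - p(34) - p(24) + p(3)
= 571701605655 + 522115831195 - 397125074750 - 330495499613 + 207890420102 + 156919475295 - 80630964769 - 54770336324 + 22540654445 + 13610949895 - 4351078600 - 2291320912 + 541946240 + 241265379 - 38887673 - 13848650 + 1300156 + 329931 - 12310 - 1575 + 3
= 625846753120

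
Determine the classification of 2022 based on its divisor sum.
abundant

Proper divisors of 2022: sum = 1 + 2 + 3 + 6 + 337 + 674 + 1011 = 2034
Since 2034 > 2022, 2022 is abundant.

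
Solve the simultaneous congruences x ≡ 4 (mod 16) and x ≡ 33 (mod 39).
228

Using Chinese Remainder Theorem:
M = 16 × 39 = 624
M1 = 39, M2 = 16
y1 = 39^(-1) mod 16 = 7
y2 = 16^(-1) mod 39 = 22
x = (4×39×7 + 33×16×22) mod 624 = 228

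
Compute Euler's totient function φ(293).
292

293 = 293
φ(n) = n × ∏(1 - 1/p) for each prime p dividing n
φ(293) = 293 × (1 - 1/293) = 292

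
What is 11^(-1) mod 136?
99

gcd(11, 136) = 1, so the inverse exists.
Extended Euclidean algorithm on (136, 11):
136 = 12 × 11 + 4  ⟹  4 = (1)·136 + (-12)·11
11 = 2 × 4 + 3  ⟹  3 = (-2)·136 + (25)·11
4 = 1 × 3 + 1  ⟹  1 = (3)·136 + (-37)·11
So (-37)·11 ≡ 1 (mod 136), i.e. 11^(-1) ≡ -37 ≡ 99 (mod 136).
Check: 11 × 99 = 1089 ≡ 1 (mod 136)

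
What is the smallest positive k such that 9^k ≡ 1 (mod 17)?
8

17 is prime, so ord(9) divides φ(17) = 16.
Divisors of 16: 1, 2, 4, 8, 16.
Repeated squaring: 9^1 ≡ 9, 9^2 ≡ 13, 9^4 ≡ 16, 9^8 ≡ 1, 9^16 ≡ 1 (mod 17).
Test 9^d mod 17 for each divisor d in increasing order:
9^1 ≡ 9
9^2 ≡ 13
9^4 ≡ 16
9^8 ≡ 1  ← first divisor giving 1
The order is 8.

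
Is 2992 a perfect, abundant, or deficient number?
abundant

Proper divisors of 2992: sum = 1 + 2 + 4 + 8 + 11 + 16 + 17 + 22 + ... + 272 + 374 + 748 + 1496 (19 divisors) = 3704
Since 3704 > 2992, 2992 is abundant.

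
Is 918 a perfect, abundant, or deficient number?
abundant

Proper divisors of 918: sum = 1 + 2 + 3 + 6 + 9 + 17 + 18 + 27 + 34 + 51 + 54 + 102 + 153 + 306 + 459 = 1242
Since 1242 > 918, 918 is abundant.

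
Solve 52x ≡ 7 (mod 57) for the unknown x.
x ≡ 10 (mod 57)

gcd(52, 57) = 1, which divides 7, so solutions exist.
Find 52^(-1) mod 57 by the extended Euclidean algorithm:
57 = 1 × 52 + 5  ⟹  5 = (1)·57 + (-1)·52
52 = 10 × 5 + 2  ⟹  2 = (-10)·57 + (11)·52
5 = 2 × 2 + 1  ⟹  1 = (21)·57 + (-23)·52
So (-23)·52 ≡ 1 (mod 57), i.e. 52^(-1) ≡ -23 ≡ 34 (mod 57).
x ≡ 34 × 7 = 238 ≡ 10 (mod 57).
Check: 52 × 10 = 520 ≡ 7 (mod 57).
Unique solution: x ≡ 10 (mod 57)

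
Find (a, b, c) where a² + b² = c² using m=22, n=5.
(459, 220, 509)

Euclid's formula: a = m² - n², b = 2mn, c = m² + n²
m = 22, n = 5
a = 22² - 5² = 484 - 25 = 459
b = 2 × 22 × 5 = 220
c = 22² + 5² = 484 + 25 = 509
Verification: 459² + 220² = 210681 + 48400 = 259081 = 509² ✓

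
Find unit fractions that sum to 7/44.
1/7 + 1/62 + 1/9548

Greedy algorithm:
7/44: ceiling(44/7) = 7, use 1/7
5/308: ceiling(308/5) = 62, use 1/62
1/9548: ceiling(9548/1) = 9548, use 1/9548
Result: 7/44 = 1/7 + 1/62 + 1/9548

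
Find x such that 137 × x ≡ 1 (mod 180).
113

gcd(137, 180) = 1, so the inverse exists.
Extended Euclidean algorithm on (180, 137):
180 = 1 × 137 + 43  ⟹  43 = (1)·180 + (-1)·137
137 = 3 × 43 + 8  ⟹  8 = (-3)·180 + (4)·137
43 = 5 × 8 + 3  ⟹  3 = (16)·180 + (-21)·137
8 = 2 × 3 + 2  ⟹  2 = (-35)·180 + (46)·137
3 = 1 × 2 + 1  ⟹  1 = (51)·180 + (-67)·137
So (-67)·137 ≡ 1 (mod 180), i.e. 137^(-1) ≡ -67 ≡ 113 (mod 180).
Check: 137 × 113 = 15481 ≡ 1 (mod 180)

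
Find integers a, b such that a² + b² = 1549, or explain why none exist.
18² + 35² (a=18, b=35)

Factorization: 1549 = 1549
By Fermat: n is sum of two squares iff every prime p ≡ 3 (mod 4) appears to even power.
All primes ≡ 3 (mod 4) appear to even power.
Search a = 0, 1, 2, … for 1549 - a² a perfect square: first hit at a = 18: 1549 - 324 = 1225 = 35².
1549 = 18² + 35² = 324 + 1225 ✓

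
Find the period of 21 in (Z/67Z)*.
33

67 is prime, so ord(21) divides φ(67) = 66.
Divisors of 66: 1, 2, 3, 6, 11, 22, 33, 66.
Repeated squaring: 21^1 ≡ 21, 21^2 ≡ 39, 21^4 ≡ 47, 21^8 ≡ 65, 21^16 ≡ 4, 21^32 ≡ 16, 21^64 ≡ 55 (mod 67).
Test 21^d mod 67 for each divisor d in increasing order:
21^1 ≡ 21
21^2 ≡ 39
21^3 = 21^2·21^1 ≡ 15
21^6 = 21^4·21^2 ≡ 24
21^11 = 21^8·21^2·21^1 ≡ 37
21^22 = 21^16·21^4·21^2 ≡ 29
21^33 = 21^32·21^1 ≡ 1  ← first divisor giving 1
The order is 33.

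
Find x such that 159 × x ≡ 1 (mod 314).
79

gcd(159, 314) = 1, so the inverse exists.
Extended Euclidean algorithm on (314, 159):
314 = 1 × 159 + 155  ⟹  155 = (1)·314 + (-1)·159
159 = 1 × 155 + 4  ⟹  4 = (-1)·314 + (2)·159
155 = 38 × 4 + 3  ⟹  3 = (39)·314 + (-77)·159
4 = 1 × 3 + 1  ⟹  1 = (-40)·314 + (79)·159
So (79)·159 ≡ 1 (mod 314), i.e. 159^(-1) ≡ 79 (mod 314).
Check: 159 × 79 = 12561 ≡ 1 (mod 314)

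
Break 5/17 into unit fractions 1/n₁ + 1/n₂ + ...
1/4 + 1/23 + 1/1564

Greedy algorithm:
5/17: ceiling(17/5) = 4, use 1/4
3/68: ceiling(68/3) = 23, use 1/23
1/1564: ceiling(1564/1) = 1564, use 1/1564
Result: 5/17 = 1/4 + 1/23 + 1/1564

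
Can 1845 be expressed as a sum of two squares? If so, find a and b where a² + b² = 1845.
9² + 42² (a=9, b=42)

Factorization: 1845 = 3^2 × 5 × 41
By Fermat: n is sum of two squares iff every prime p ≡ 3 (mod 4) appears to even power.
All primes ≡ 3 (mod 4) appear to even power.
Search a = 0, 1, 2, … for 1845 - a² a perfect square: first hit at a = 9: 1845 - 81 = 1764 = 42².
1845 = 9² + 42² = 81 + 1764 ✓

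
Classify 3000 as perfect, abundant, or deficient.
abundant

Proper divisors of 3000: sum = 1 + 2 + 3 + 4 + 5 + 6 + 8 + 10 + ... + 600 + 750 + 1000 + 1500 (31 divisors) = 6360
Since 6360 > 3000, 3000 is abundant.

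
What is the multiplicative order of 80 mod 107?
106

107 is prime, so ord(80) divides φ(107) = 106.
Divisors of 106: 1, 2, 53, 106.
Repeated squaring: 80^1 ≡ 80, 80^2 ≡ 87, 80^4 ≡ 79, 80^8 ≡ 35, 80^16 ≡ 48, 80^32 ≡ 57, 80^64 ≡ 39 (mod 107).
Test 80^d mod 107 for each divisor d in increasing order:
80^1 ≡ 80
80^2 ≡ 87
80^53 = 80^32·80^16·80^4·80^1 ≡ 106
80^106 = 80^64·80^32·80^8·80^2 ≡ 1  ← first divisor giving 1
The order is 106.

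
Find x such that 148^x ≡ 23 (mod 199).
76

Baby-step giant-step with step n = ⌈√199⌉ = 15.
Baby steps 148^j mod 199 (j:value) for j=0..14: 0:1, 1:148, 2:14, 3:82, 4:196, 5:153, 6:157, 7:152, 8:9, 9:138, 10:126, 11:141, 12:172, 13:183, 14:20.
Giant-step multiplier: 148^(-15) ≡ 148^(198-15) = 148^183 ≡ 191 (mod 199).
Giant steps γ_i = 23·191^i mod 199: γ_0=23, γ_1=15, γ_2=79, γ_3=164, γ_4=81, γ_5=148 (in table at j=1).
x = i·n + j = 5·15 + 1 = 76.
Check: 148^76 ≡ 23 (mod 199).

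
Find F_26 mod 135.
28

Matrix identity: Q^n = [[F_(n+1), F_n], [F_n, F_(n-1)]] with Q = [[1,1],[1,0]].
n = 26 = 11010₂. Square-and-multiply, entries mod 135:
Q^1 = [[1,1],[1,0]]
Q^3 = (Q^1)²·Q = [[3,2],[2,1]]
Q^6 = (Q^3)² = [[13,8],[8,5]]
Q^13 = (Q^6)²·Q = [[107,98],[98,9]]
Q^26 = (Q^13)² = [[128,28],[28,100]]
F_26 mod 135 = Q^26[0][1] = 28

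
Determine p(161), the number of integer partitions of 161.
118159068427

p(n) counts ways to write n as a sum of positive integers (order ignored).
Euler's pentagonal recurrence: p(k) = p(k-1) + p(k-2) - p(k-5) - p(k-7) + p(k-12) + p(k-15) - ... (offsets j(3j∓1)/2, signs ++--, p(0)=1, p(<0)=0).
DP table for k = 0..160: p(0)=1, p(1)=1, p(2)=2, p(3)=3, p(4)=5, p(5)=7, p(6)=11, p(7)=15, p(8)=22, p(9)=30, p(10)=42, p(11)=56, p(12)=77, p(13)=101, p(14)=135, p(15)=176, p(16)=231, p(17)=297, p(18)=385, p(19)=490, p(20)=627, p(21)=792, p(22)=1002, p(23)=1255, p(24)=1575, p(25)=1958, p(26)=2436, p(27)=3010, p(28)=3718, p(29)=4565, p(30)=5604, p(31)=6842, p(32)=8349, p(33)=10143, p(34)=12310, p(35)=14883, p(36)=17977, p(37)=21637, p(38)=26015, p(39)=31185, p(40)=37338, p(41)=44583, p(42)=53174, p(43)=63261, p(44)=75175, p(45)=89134, p(46)=105558, p(47)=124754, p(48)=147273, p(49)=173525, p(50)=204226, p(51)=239943, p(52)=281589, p(53)=329931, p(54)=386155, p(55)=451276, p(56)=526823, p(57)=614154, p(58)=715220, p(59)=831820, p(60)=966467, p(61)=1121505, p(62)=1300156, p(63)=1505499, p(64)=1741630, p(65)=2012558, p(66)=2323520, p(67)=2679689, p(68)=3087735, p(69)=3554345, p(70)=4087968, p(71)=4697205, p(72)=5392783, p(73)=6185689, p(74)=7089500, p(75)=8118264, p(76)=9289091, p(77)=10619863, p(78)=12132164, p(79)=13848650, p(80)=15796476, p(81)=18004327, p(82)=20506255, p(83)=23338469, p(84)=26543660, p(85)=30167357, p(86)=34262962, p(87)=38887673, p(88)=44108109, p(89)=49995925, p(90)=56634173, p(91)=64112359, p(92)=72533807, p(93)=82010177, p(94)=92669720, p(95)=104651419, p(96)=118114304, p(97)=133230930, p(98)=150198136, p(99)=169229875, p(100)=190569292, p(101)=214481126, p(102)=241265379, p(103)=271248950, p(104)=304801365, p(105)=342325709, p(106)=384276336, p(107)=431149389, p(108)=483502844, p(109)=541946240, p(110)=607163746, p(111)=679903203, p(112)=761002156, p(113)=851376628, p(114)=952050665, p(115)=1064144451, p(116)=1188908248, p(117)=1327710076, p(118)=1482074143, p(119)=1653668665, p(120)=1844349560, p(121)=2056148051, p(122)=2291320912, p(123)=2552338241, p(124)=2841940500, p(125)=3163127352, p(126)=3519222692, p(127)=3913864295, p(128)=4351078600, p(129)=4835271870, p(130)=5371315400, p(131)=5964539504, p(132)=6620830889, p(133)=7346629512, p(134)=8149040695, p(135)=9035836076, p(136)=10015581680, p(137)=11097645016, p(138)=12292341831, p(139)=13610949895, p(140)=15065878135, p(141)=16670689208, p(142)=18440293320, p(143)=20390982757, p(144)=22540654445, p(145)=24908858009, p(146)=27517052599, p(147)=30388671978, p(148)=33549419497, p(149)=37027355200, p(150)=40853235313, p(151)=45060624582, p(152)=49686288421, p(153)=54770336324, p(154)=60356673280, p(155)=66493182097, p(156)=73232243759, p(157)=80630964769, p(158)=88751778802, p(159)=97662728555, p(160)=107438159466.
Final step: p(161) = p(160) + p(159) - p(156) - p(154) + p(149) + p(146) - p(139) - p(135) + p(126) + p(121) - p(110) - p(104) + p(91) + p(84) - p(69) - p(61) + p(44) + p(35) - p(16) - p(6)
= 107438159466 + 97662728555 - 73232243759 - 60356673280 + 37027355200 + 27517052599 - 13610949895 - 9035836076 + 3519222692 + 2056148051 - 607163746 - 304801365 + 64112359 + 26543660 - 3554345 - 1121505 + 75175 + 14883 - 231 - 11
= 118159068427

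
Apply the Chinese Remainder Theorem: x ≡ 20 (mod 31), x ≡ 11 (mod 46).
609

Using Chinese Remainder Theorem:
M = 31 × 46 = 1426
M1 = 46, M2 = 31
y1 = 46^(-1) mod 31 = 29
y2 = 31^(-1) mod 46 = 3
x = (20×46×29 + 11×31×3) mod 1426 = 609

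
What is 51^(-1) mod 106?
79

gcd(51, 106) = 1, so the inverse exists.
Extended Euclidean algorithm on (106, 51):
106 = 2 × 51 + 4  ⟹  4 = (1)·106 + (-2)·51
51 = 12 × 4 + 3  ⟹  3 = (-12)·106 + (25)·51
4 = 1 × 3 + 1  ⟹  1 = (13)·106 + (-27)·51
So (-27)·51 ≡ 1 (mod 106), i.e. 51^(-1) ≡ -27 ≡ 79 (mod 106).
Check: 51 × 79 = 4029 ≡ 1 (mod 106)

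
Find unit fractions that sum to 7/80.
1/12 + 1/240

Greedy algorithm:
7/80: ceiling(80/7) = 12, use 1/12
1/240: ceiling(240/1) = 240, use 1/240
Result: 7/80 = 1/12 + 1/240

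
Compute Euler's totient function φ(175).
120

175 = 5^2 × 7
φ(n) = n × ∏(1 - 1/p) for each prime p dividing n
φ(175) = 175 × (1 - 1/5) × (1 - 1/7) = 120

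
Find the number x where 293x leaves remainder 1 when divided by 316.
261

gcd(293, 316) = 1, so the inverse exists.
Extended Euclidean algorithm on (316, 293):
316 = 1 × 293 + 23  ⟹  23 = (1)·316 + (-1)·293
293 = 12 × 23 + 17  ⟹  17 = (-12)·316 + (13)·293
23 = 1 × 17 + 6  ⟹  6 = (13)·316 + (-14)·293
17 = 2 × 6 + 5  ⟹  5 = (-38)·316 + (41)·293
6 = 1 × 5 + 1  ⟹  1 = (51)·316 + (-55)·293
So (-55)·293 ≡ 1 (mod 316), i.e. 293^(-1) ≡ -55 ≡ 261 (mod 316).
Check: 293 × 261 = 76473 ≡ 1 (mod 316)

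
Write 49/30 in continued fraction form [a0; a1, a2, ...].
[1; 1, 1, 1, 2, 1, 2]

Euclidean algorithm steps:
49 = 1 × 30 + 19
30 = 1 × 19 + 11
19 = 1 × 11 + 8
11 = 1 × 8 + 3
8 = 2 × 3 + 2
3 = 1 × 2 + 1
2 = 2 × 1 + 0
Continued fraction: [1; 1, 1, 1, 2, 1, 2]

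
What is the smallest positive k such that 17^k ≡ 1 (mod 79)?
26

79 is prime, so ord(17) divides φ(79) = 78.
Divisors of 78: 1, 2, 3, 6, 13, 26, 39, 78.
Repeated squaring: 17^1 ≡ 17, 17^2 ≡ 52, 17^4 ≡ 18, 17^8 ≡ 8, 17^16 ≡ 64, 17^32 ≡ 67, 17^64 ≡ 65 (mod 79).
Test 17^d mod 79 for each divisor d in increasing order:
17^1 ≡ 17
17^2 ≡ 52
17^3 = 17^2·17^1 ≡ 15
17^6 = 17^4·17^2 ≡ 67
17^13 = 17^8·17^4·17^1 ≡ 78
17^26 = 17^16·17^8·17^2 ≡ 1  ← first divisor giving 1
The order is 26.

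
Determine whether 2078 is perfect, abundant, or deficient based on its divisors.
deficient

Proper divisors of 2078: sum = 1 + 2 + 1039 = 1042
Since 1042 < 2078, 2078 is deficient.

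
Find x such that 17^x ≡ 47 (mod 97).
84

Baby-step giant-step with step n = ⌈√97⌉ = 10.
Baby steps 17^j mod 97 (j:value) for j=0..9: 0:1, 1:17, 2:95, 3:63, 4:4, 5:68, 6:89, 7:58, 8:16, 9:78.
Giant-step multiplier: 17^(-10) ≡ 17^(96-10) = 17^86 ≡ 3 (mod 97).
Giant steps γ_i = 47·3^i mod 97: γ_0=47, γ_1=44, γ_2=35, γ_3=8, γ_4=24, γ_5=72, γ_6=22, γ_7=66, γ_8=4 (in table at j=4).
x = i·n + j = 8·10 + 4 = 84.
Check: 17^84 ≡ 47 (mod 97).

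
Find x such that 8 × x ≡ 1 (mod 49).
43

gcd(8, 49) = 1, so the inverse exists.
Extended Euclidean algorithm on (49, 8):
49 = 6 × 8 + 1  ⟹  1 = (1)·49 + (-6)·8
So (-6)·8 ≡ 1 (mod 49), i.e. 8^(-1) ≡ -6 ≡ 43 (mod 49).
Check: 8 × 43 = 344 ≡ 1 (mod 49)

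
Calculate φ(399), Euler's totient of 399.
216

399 = 3 × 7 × 19
φ(n) = n × ∏(1 - 1/p) for each prime p dividing n
φ(399) = 399 × (1 - 1/3) × (1 - 1/7) × (1 - 1/19) = 216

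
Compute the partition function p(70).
4087968

p(n) counts ways to write n as a sum of positive integers (order ignored).
Euler's pentagonal recurrence: p(k) = p(k-1) + p(k-2) - p(k-5) - p(k-7) + p(k-12) + p(k-15) - ... (offsets j(3j∓1)/2, signs ++--, p(0)=1, p(<0)=0).
DP table for k = 0..69: p(0)=1, p(1)=1, p(2)=2, p(3)=3, p(4)=5, p(5)=7, p(6)=11, p(7)=15, p(8)=22, p(9)=30, p(10)=42, p(11)=56, p(12)=77, p(13)=101, p(14)=135, p(15)=176, p(16)=231, p(17)=297, p(18)=385, p(19)=490, p(20)=627, p(21)=792, p(22)=1002, p(23)=1255, p(24)=1575, p(25)=1958, p(26)=2436, p(27)=3010, p(28)=3718, p(29)=4565, p(30)=5604, p(31)=6842, p(32)=8349, p(33)=10143, p(34)=12310, p(35)=14883, p(36)=17977, p(37)=21637, p(38)=26015, p(39)=31185, p(40)=37338, p(41)=44583, p(42)=53174, p(43)=63261, p(44)=75175, p(45)=89134, p(46)=105558, p(47)=124754, p(48)=147273, p(49)=173525, p(50)=204226, p(51)=239943, p(52)=281589, p(53)=329931, p(54)=386155, p(55)=451276, p(56)=526823, p(57)=614154, p(58)=715220, p(59)=831820, p(60)=966467, p(61)=1121505, p(62)=1300156, p(63)=1505499, p(64)=1741630, p(65)=2012558, p(66)=2323520, p(67)=2679689, p(68)=3087735, p(69)=3554345.
Final step: p(70) = p(69) + p(68) - p(65) - p(63) + p(58) + p(55) - p(48) - p(44) + p(35) + p(30) - p(19) - p(13) + p(0)
= 3554345 + 3087735 - 2012558 - 1505499 + 715220 + 451276 - 147273 - 75175 + 14883 + 5604 - 490 - 101 + 1
= 4087968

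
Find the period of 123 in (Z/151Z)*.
25

151 is prime, so ord(123) divides φ(151) = 150.
Divisors of 150: 1, 2, 3, 5, 6, 10, 15, 25, 30, 50, 75, 150.
Repeated squaring: 123^1 ≡ 123, 123^2 ≡ 29, 123^4 ≡ 86, 123^8 ≡ 148, 123^16 ≡ 9, 123^32 ≡ 81, 123^64 ≡ 68, 123^128 ≡ 94 (mod 151).
Test 123^d mod 151 for each divisor d in increasing order:
123^1 ≡ 123
123^2 ≡ 29
123^3 = 123^2·123^1 ≡ 94
123^5 = 123^4·123^1 ≡ 8
123^6 = 123^4·123^2 ≡ 78
123^10 = 123^8·123^2 ≡ 64
123^15 = 123^8·123^4·123^2·123^1 ≡ 59
123^25 = 123^16·123^8·123^1 ≡ 1  ← first divisor giving 1
The order is 25.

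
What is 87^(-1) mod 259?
131

gcd(87, 259) = 1, so the inverse exists.
Extended Euclidean algorithm on (259, 87):
259 = 2 × 87 + 85  ⟹  85 = (1)·259 + (-2)·87
87 = 1 × 85 + 2  ⟹  2 = (-1)·259 + (3)·87
85 = 42 × 2 + 1  ⟹  1 = (43)·259 + (-128)·87
So (-128)·87 ≡ 1 (mod 259), i.e. 87^(-1) ≡ -128 ≡ 131 (mod 259).
Check: 87 × 131 = 11397 ≡ 1 (mod 259)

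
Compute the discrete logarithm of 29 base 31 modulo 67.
22

Baby-step giant-step with step n = ⌈√67⌉ = 9.
Baby steps 31^j mod 67 (j:value) for j=0..8: 0:1, 1:31, 2:23, 3:43, 4:60, 5:51, 6:40, 7:34, 8:49.
Giant-step multiplier: 31^(-9) ≡ 31^(66-9) = 31^57 ≡ 3 (mod 67).
Giant steps γ_i = 29·3^i mod 67: γ_0=29, γ_1=20, γ_2=60 (in table at j=4).
x = i·n + j = 2·9 + 4 = 22.
Check: 31^22 ≡ 29 (mod 67).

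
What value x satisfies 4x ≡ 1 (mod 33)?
25

gcd(4, 33) = 1, so the inverse exists.
Extended Euclidean algorithm on (33, 4):
33 = 8 × 4 + 1  ⟹  1 = (1)·33 + (-8)·4
So (-8)·4 ≡ 1 (mod 33), i.e. 4^(-1) ≡ -8 ≡ 25 (mod 33).
Check: 4 × 25 = 100 ≡ 1 (mod 33)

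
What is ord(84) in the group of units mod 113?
112

113 is prime, so ord(84) divides φ(113) = 112.
Divisors of 112: 1, 2, 4, 7, 8, 14, 16, 28, 56, 112.
Repeated squaring: 84^1 ≡ 84, 84^2 ≡ 50, 84^4 ≡ 14, 84^8 ≡ 83, 84^16 ≡ 109, 84^32 ≡ 16, 84^64 ≡ 30 (mod 113).
Test 84^d mod 113 for each divisor d in increasing order:
84^1 ≡ 84
84^2 ≡ 50
84^4 ≡ 14
84^7 = 84^4·84^2·84^1 ≡ 40
84^8 ≡ 83
84^14 = 84^8·84^4·84^2 ≡ 18
84^16 ≡ 109
84^28 = 84^16·84^8·84^4 ≡ 98
84^56 = 84^32·84^16·84^8 ≡ 112
84^112 = 84^64·84^32·84^16 ≡ 1  ← first divisor giving 1
The order is 112.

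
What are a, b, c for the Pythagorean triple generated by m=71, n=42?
(3277, 5964, 6805)

Euclid's formula: a = m² - n², b = 2mn, c = m² + n²
m = 71, n = 42
a = 71² - 42² = 5041 - 1764 = 3277
b = 2 × 71 × 42 = 5964
c = 71² + 42² = 5041 + 1764 = 6805
Verification: 3277² + 5964² = 10738729 + 35569296 = 46308025 = 6805² ✓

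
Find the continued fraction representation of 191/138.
[1; 2, 1, 1, 1, 1, 10]

Euclidean algorithm steps:
191 = 1 × 138 + 53
138 = 2 × 53 + 32
53 = 1 × 32 + 21
32 = 1 × 21 + 11
21 = 1 × 11 + 10
11 = 1 × 10 + 1
10 = 10 × 1 + 0
Continued fraction: [1; 2, 1, 1, 1, 1, 10]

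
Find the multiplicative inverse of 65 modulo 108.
5

gcd(65, 108) = 1, so the inverse exists.
Extended Euclidean algorithm on (108, 65):
108 = 1 × 65 + 43  ⟹  43 = (1)·108 + (-1)·65
65 = 1 × 43 + 22  ⟹  22 = (-1)·108 + (2)·65
43 = 1 × 22 + 21  ⟹  21 = (2)·108 + (-3)·65
22 = 1 × 21 + 1  ⟹  1 = (-3)·108 + (5)·65
So (5)·65 ≡ 1 (mod 108), i.e. 65^(-1) ≡ 5 (mod 108).
Check: 65 × 5 = 325 ≡ 1 (mod 108)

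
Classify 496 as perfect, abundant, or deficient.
perfect

Proper divisors of 496: sum = 1 + 2 + 4 + 8 + 16 + 31 + 62 + 124 + 248 = 496
Since 496 = 496, 496 is perfect.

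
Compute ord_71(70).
2

71 is prime, so ord(70) divides φ(71) = 70.
Divisors of 70: 1, 2, 5, 7, 10, 14, 35, 70.
Repeated squaring: 70^1 ≡ 70, 70^2 ≡ 1, 70^4 ≡ 1, 70^8 ≡ 1, 70^16 ≡ 1, 70^32 ≡ 1, 70^64 ≡ 1 (mod 71).
Test 70^d mod 71 for each divisor d in increasing order:
70^1 ≡ 70
70^2 ≡ 1  ← first divisor giving 1
The order is 2.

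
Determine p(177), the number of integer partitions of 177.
522115831195

p(n) counts ways to write n as a sum of positive integers (order ignored).
Euler's pentagonal recurrence: p(k) = p(k-1) + p(k-2) - p(k-5) - p(k-7) + p(k-12) + p(k-15) - ... (offsets j(3j∓1)/2, signs ++--, p(0)=1, p(<0)=0).
DP table for k = 0..176: p(0)=1, p(1)=1, p(2)=2, p(3)=3, p(4)=5, p(5)=7, p(6)=11, p(7)=15, p(8)=22, p(9)=30, p(10)=42, p(11)=56, p(12)=77, p(13)=101, p(14)=135, p(15)=176, p(16)=231, p(17)=297, p(18)=385, p(19)=490, p(20)=627, p(21)=792, p(22)=1002, p(23)=1255, p(24)=1575, p(25)=1958, p(26)=2436, p(27)=3010, p(28)=3718, p(29)=4565, p(30)=5604, p(31)=6842, p(32)=8349, p(33)=10143, p(34)=12310, p(35)=14883, p(36)=17977, p(37)=21637, p(38)=26015, p(39)=31185, p(40)=37338, p(41)=44583, p(42)=53174, p(43)=63261, p(44)=75175, p(45)=89134, p(46)=105558, p(47)=124754, p(48)=147273, p(49)=173525, p(50)=204226, p(51)=239943, p(52)=281589, p(53)=329931, p(54)=386155, p(55)=451276, p(56)=526823, p(57)=614154, p(58)=715220, p(59)=831820, p(60)=966467, p(61)=1121505, p(62)=1300156, p(63)=1505499, p(64)=1741630, p(65)=2012558, p(66)=2323520, p(67)=2679689, p(68)=3087735, p(69)=3554345, p(70)=4087968, p(71)=4697205, p(72)=5392783, p(73)=6185689, p(74)=7089500, p(75)=8118264, p(76)=9289091, p(77)=10619863, p(78)=12132164, p(79)=13848650, p(80)=15796476, p(81)=18004327, p(82)=20506255, p(83)=23338469, p(84)=26543660, p(85)=30167357, p(86)=34262962, p(87)=38887673, p(88)=44108109, p(89)=49995925, p(90)=56634173, p(91)=64112359, p(92)=72533807, p(93)=82010177, p(94)=92669720, p(95)=104651419, p(96)=118114304, p(97)=133230930, p(98)=150198136, p(99)=169229875, p(100)=190569292, p(101)=214481126, p(102)=241265379, p(103)=271248950, p(104)=304801365, p(105)=342325709, p(106)=384276336, p(107)=431149389, p(108)=483502844, p(109)=541946240, p(110)=607163746, p(111)=679903203, p(112)=761002156, p(113)=851376628, p(114)=952050665, p(115)=1064144451, p(116)=1188908248, p(117)=1327710076, p(118)=1482074143, p(119)=1653668665, p(120)=1844349560, p(121)=2056148051, p(122)=2291320912, p(123)=2552338241, p(124)=2841940500, p(125)=3163127352, p(126)=3519222692, p(127)=3913864295, p(128)=4351078600, p(129)=4835271870, p(130)=5371315400, p(131)=5964539504, p(132)=6620830889, p(133)=7346629512, p(134)=8149040695, p(135)=9035836076, p(136)=10015581680, p(137)=11097645016, p(138)=12292341831, p(139)=13610949895, p(140)=15065878135, p(141)=16670689208, p(142)=18440293320, p(143)=20390982757, p(144)=22540654445, p(145)=24908858009, p(146)=27517052599, p(147)=30388671978, p(148)=33549419497, p(149)=37027355200, p(150)=40853235313, p(151)=45060624582, p(152)=49686288421, p(153)=54770336324, p(154)=60356673280, p(155)=66493182097, p(156)=73232243759, p(157)=80630964769, p(158)=88751778802, p(159)=97662728555, p(160)=107438159466, p(161)=118159068427, p(162)=129913904637, p(163)=142798995930, p(164)=156919475295, p(165)=172389800255, p(166)=189334822579, p(167)=207890420102, p(168)=228204732751, p(169)=250438925115, p(170)=274768617130, p(171)=301384802048, p(172)=330495499613, p(173)=362326859895, p(174)=397125074750, p(175)=435157697830, p(176)=476715857290.
Final step: p(177) = p(176) + p(175) - p(172) - p(170) + p(165) + p(162) - p(155) - p(151) + p(142) + p(137) - p(126) - p(120) + p(107) + p(100) - p(85) - p(77) + p(60) + p(51) - p(32) - p(22) + p(1)
= 476715857290 + 435157697830 - 330495499613 - 274768617130 + 172389800255 + 129913904637 - 66493182097 - 45060624582 + 18440293320 + 11097645016 - 3519222692 - 1844349560 + 431149389 + 190569292 - 30167357 - 10619863 + 966467 + 239943 - 8349 - 1002 + 1
= 522115831195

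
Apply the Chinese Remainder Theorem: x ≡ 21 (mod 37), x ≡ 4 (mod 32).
132

Using Chinese Remainder Theorem:
M = 37 × 32 = 1184
M1 = 32, M2 = 37
y1 = 32^(-1) mod 37 = 22
y2 = 37^(-1) mod 32 = 13
x = (21×32×22 + 4×37×13) mod 1184 = 132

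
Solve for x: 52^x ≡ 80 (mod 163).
89

Baby-step giant-step with step n = ⌈√163⌉ = 13.
Baby steps 52^j mod 163 (j:value) for j=0..12: 0:1, 1:52, 2:96, 3:102, 4:88, 5:12, 6:135, 7:11, 8:83, 9:78, 10:144, 11:153, 12:132.
Giant-step multiplier: 52^(-13) ≡ 52^(162-13) = 52^149 ≡ 154 (mod 163).
Giant steps γ_i = 80·154^i mod 163: γ_0=80, γ_1=95, γ_2=123, γ_3=34, γ_4=20, γ_5=146, γ_6=153 (in table at j=11).
x = i·n + j = 6·13 + 11 = 89.
Check: 52^89 ≡ 80 (mod 163).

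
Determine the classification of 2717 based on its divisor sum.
deficient

Proper divisors of 2717: sum = 1 + 11 + 13 + 19 + 143 + 209 + 247 = 643
Since 643 < 2717, 2717 is deficient.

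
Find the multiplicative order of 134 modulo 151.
150

151 is prime, so ord(134) divides φ(151) = 150.
Divisors of 150: 1, 2, 3, 5, 6, 10, 15, 25, 30, 50, 75, 150.
Repeated squaring: 134^1 ≡ 134, 134^2 ≡ 138, 134^4 ≡ 18, 134^8 ≡ 22, 134^16 ≡ 31, 134^32 ≡ 55, 134^64 ≡ 5, 134^128 ≡ 25 (mod 151).
Test 134^d mod 151 for each divisor d in increasing order:
134^1 ≡ 134
134^2 ≡ 138
134^3 = 134^2·134^1 ≡ 70
134^5 = 134^4·134^1 ≡ 147
134^6 = 134^4·134^2 ≡ 68
134^10 = 134^8·134^2 ≡ 16
134^15 = 134^8·134^4·134^2·134^1 ≡ 87
134^25 = 134^16·134^8·134^1 ≡ 33
134^30 = 134^16·134^8·134^4·134^2 ≡ 19
134^50 = 134^32·134^16·134^2 ≡ 32
134^75 = 134^64·134^8·134^2·134^1 ≡ 150
134^150 = 134^128·134^16·134^4·134^2 ≡ 1  ← first divisor giving 1
The order is 150.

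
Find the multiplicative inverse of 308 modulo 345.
317

gcd(308, 345) = 1, so the inverse exists.
Extended Euclidean algorithm on (345, 308):
345 = 1 × 308 + 37  ⟹  37 = (1)·345 + (-1)·308
308 = 8 × 37 + 12  ⟹  12 = (-8)·345 + (9)·308
37 = 3 × 12 + 1  ⟹  1 = (25)·345 + (-28)·308
So (-28)·308 ≡ 1 (mod 345), i.e. 308^(-1) ≡ -28 ≡ 317 (mod 345).
Check: 308 × 317 = 97636 ≡ 1 (mod 345)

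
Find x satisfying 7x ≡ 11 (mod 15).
x ≡ 8 (mod 15)

gcd(7, 15) = 1, which divides 11, so solutions exist.
Find 7^(-1) mod 15 by the extended Euclidean algorithm:
15 = 2 × 7 + 1  ⟹  1 = (1)·15 + (-2)·7
So (-2)·7 ≡ 1 (mod 15), i.e. 7^(-1) ≡ -2 ≡ 13 (mod 15).
x ≡ 13 × 11 = 143 ≡ 8 (mod 15).
Check: 7 × 8 = 56 ≡ 11 (mod 15).
Unique solution: x ≡ 8 (mod 15)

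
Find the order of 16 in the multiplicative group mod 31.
5

31 is prime, so ord(16) divides φ(31) = 30.
Divisors of 30: 1, 2, 3, 5, 6, 10, 15, 30.
Repeated squaring: 16^1 ≡ 16, 16^2 ≡ 8, 16^4 ≡ 2, 16^8 ≡ 4, 16^16 ≡ 16 (mod 31).
Test 16^d mod 31 for each divisor d in increasing order:
16^1 ≡ 16
16^2 ≡ 8
16^3 = 16^2·16^1 ≡ 4
16^5 = 16^4·16^1 ≡ 1  ← first divisor giving 1
The order is 5.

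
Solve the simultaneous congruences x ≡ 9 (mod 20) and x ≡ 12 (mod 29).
389

Using Chinese Remainder Theorem:
M = 20 × 29 = 580
M1 = 29, M2 = 20
y1 = 29^(-1) mod 20 = 9
y2 = 20^(-1) mod 29 = 16
x = (9×29×9 + 12×20×16) mod 580 = 389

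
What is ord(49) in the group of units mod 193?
12

193 is prime, so ord(49) divides φ(193) = 192.
Divisors of 192: 1, 2, 3, 4, 6, 8, 12, 16, 24, 32, 48, 64, 96, 192.
Repeated squaring: 49^1 ≡ 49, 49^2 ≡ 85, 49^4 ≡ 84, 49^8 ≡ 108, 49^16 ≡ 84, 49^32 ≡ 108, 49^64 ≡ 84, 49^128 ≡ 108 (mod 193).
Test 49^d mod 193 for each divisor d in increasing order:
49^1 ≡ 49
49^2 ≡ 85
49^3 = 49^2·49^1 ≡ 112
49^4 ≡ 84
49^6 = 49^4·49^2 ≡ 192
49^8 ≡ 108
49^12 = 49^8·49^4 ≡ 1  ← first divisor giving 1
The order is 12.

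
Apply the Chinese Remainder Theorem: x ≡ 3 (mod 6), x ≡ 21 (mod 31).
21

Using Chinese Remainder Theorem:
M = 6 × 31 = 186
M1 = 31, M2 = 6
y1 = 31^(-1) mod 6 = 1
y2 = 6^(-1) mod 31 = 26
x = (3×31×1 + 21×6×26) mod 186 = 21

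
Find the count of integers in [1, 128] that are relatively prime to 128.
64

128 = 2^7
φ(n) = n × ∏(1 - 1/p) for each prime p dividing n
φ(128) = 128 × (1 - 1/2) = 64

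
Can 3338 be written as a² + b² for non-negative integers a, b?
23² + 53² (a=23, b=53)

Factorization: 3338 = 2 × 1669
By Fermat: n is sum of two squares iff every prime p ≡ 3 (mod 4) appears to even power.
All primes ≡ 3 (mod 4) appear to even power.
Search a = 0, 1, 2, … for 3338 - a² a perfect square: first hit at a = 23: 3338 - 529 = 2809 = 53².
3338 = 23² + 53² = 529 + 2809 ✓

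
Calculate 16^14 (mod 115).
71

Repeated squaring. Binary of 14 = 1110.
16^1 ≡ 16 (mod 115); 16^2 ≡ 26 (mod 115); 16^4 ≡ 101 (mod 115); 16^8 ≡ 81 (mod 115)
16^14 = 16^2 × 16^4 × 16^8 ≡ 71 (mod 115)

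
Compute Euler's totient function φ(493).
448

493 = 17 × 29
φ(n) = n × ∏(1 - 1/p) for each prime p dividing n
φ(493) = 493 × (1 - 1/17) × (1 - 1/29) = 448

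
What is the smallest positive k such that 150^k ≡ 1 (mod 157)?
52

157 is prime, so ord(150) divides φ(157) = 156.
Divisors of 156: 1, 2, 3, 4, 6, 12, 13, 26, 39, 52, 78, 156.
Repeated squaring: 150^1 ≡ 150, 150^2 ≡ 49, 150^4 ≡ 46, 150^8 ≡ 75, 150^16 ≡ 130, 150^32 ≡ 101, 150^64 ≡ 153, 150^128 ≡ 16 (mod 157).
Test 150^d mod 157 for each divisor d in increasing order:
150^1 ≡ 150
150^2 ≡ 49
150^3 = 150^2·150^1 ≡ 128
150^4 ≡ 46
150^6 = 150^4·150^2 ≡ 56
150^12 = 150^8·150^4 ≡ 153
150^13 = 150^8·150^4·150^1 ≡ 28
150^26 = 150^16·150^8·150^2 ≡ 156
150^39 = 150^32·150^4·150^2·150^1 ≡ 129
150^52 = 150^32·150^16·150^4 ≡ 1  ← first divisor giving 1
The order is 52.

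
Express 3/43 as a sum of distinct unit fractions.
1/15 + 1/323 + 1/208335

Greedy algorithm:
3/43: ceiling(43/3) = 15, use 1/15
2/645: ceiling(645/2) = 323, use 1/323
1/208335: ceiling(208335/1) = 208335, use 1/208335
Result: 3/43 = 1/15 + 1/323 + 1/208335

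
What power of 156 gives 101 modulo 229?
15

Baby-step giant-step with step n = ⌈√229⌉ = 16.
Baby steps 156^j mod 229 (j:value) for j=0..15: 0:1, 1:156, 2:62, 3:54, 4:180, 5:142, 6:168, 7:102, 8:111, 9:141, 10:12, 11:40, 12:57, 13:190, 14:99, 15:101.
h = 101 is already in the table at j=15, so x = 15.
Check: 156^15 ≡ 101 (mod 229).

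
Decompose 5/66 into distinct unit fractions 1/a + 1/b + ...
1/14 + 1/231

Greedy algorithm:
5/66: ceiling(66/5) = 14, use 1/14
1/231: ceiling(231/1) = 231, use 1/231
Result: 5/66 = 1/14 + 1/231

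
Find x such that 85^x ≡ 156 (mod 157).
78

Baby-step giant-step with step n = ⌈√157⌉ = 13.
Baby steps 85^j mod 157 (j:value) for j=0..12: 0:1, 1:85, 2:3, 3:98, 4:9, 5:137, 6:27, 7:97, 8:81, 9:134, 10:86, 11:88, 12:101.
Giant-step multiplier: 85^(-13) ≡ 85^(156-13) = 85^143 ≡ 135 (mod 157).
Giant steps γ_i = 156·135^i mod 157: γ_0=156, γ_1=22, γ_2=144, γ_3=129, γ_4=145, γ_5=107, γ_6=1 (in table at j=0).
x = i·n + j = 6·13 + 0 = 78.
Check: 85^78 ≡ 156 (mod 157).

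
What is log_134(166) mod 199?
7

Baby-step giant-step with step n = ⌈√199⌉ = 15.
Baby steps 134^j mod 199 (j:value) for j=0..14: 0:1, 1:134, 2:46, 3:194, 4:126, 5:168, 6:25, 7:166, 8:155, 9:74, 10:165, 11:21, 12:28, 13:170, 14:94.
h = 166 is already in the table at j=7, so x = 7.
Check: 134^7 ≡ 166 (mod 199).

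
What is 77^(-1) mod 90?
83

gcd(77, 90) = 1, so the inverse exists.
Extended Euclidean algorithm on (90, 77):
90 = 1 × 77 + 13  ⟹  13 = (1)·90 + (-1)·77
77 = 5 × 13 + 12  ⟹  12 = (-5)·90 + (6)·77
13 = 1 × 12 + 1  ⟹  1 = (6)·90 + (-7)·77
So (-7)·77 ≡ 1 (mod 90), i.e. 77^(-1) ≡ -7 ≡ 83 (mod 90).
Check: 77 × 83 = 6391 ≡ 1 (mod 90)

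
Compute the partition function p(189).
1527273599625

p(n) counts ways to write n as a sum of positive integers (order ignored).
Euler's pentagonal recurrence: p(k) = p(k-1) + p(k-2) - p(k-5) - p(k-7) + p(k-12) + p(k-15) - ... (offsets j(3j∓1)/2, signs ++--, p(0)=1, p(<0)=0).
DP table for k = 0..188: p(0)=1, p(1)=1, p(2)=2, p(3)=3, p(4)=5, p(5)=7, p(6)=11, p(7)=15, p(8)=22, p(9)=30, p(10)=42, p(11)=56, p(12)=77, p(13)=101, p(14)=135, p(15)=176, p(16)=231, p(17)=297, p(18)=385, p(19)=490, p(20)=627, p(21)=792, p(22)=1002, p(23)=1255, p(24)=1575, p(25)=1958, p(26)=2436, p(27)=3010, p(28)=3718, p(29)=4565, p(30)=5604, p(31)=6842, p(32)=8349, p(33)=10143, p(34)=12310, p(35)=14883, p(36)=17977, p(37)=21637, p(38)=26015, p(39)=31185, p(40)=37338, p(41)=44583, p(42)=53174, p(43)=63261, p(44)=75175, p(45)=89134, p(46)=105558, p(47)=124754, p(48)=147273, p(49)=173525, p(50)=204226, p(51)=239943, p(52)=281589, p(53)=329931, p(54)=386155, p(55)=451276, p(56)=526823, p(57)=614154, p(58)=715220, p(59)=831820, p(60)=966467, p(61)=1121505, p(62)=1300156, p(63)=1505499, p(64)=1741630, p(65)=2012558, p(66)=2323520, p(67)=2679689, p(68)=3087735, p(69)=3554345, p(70)=4087968, p(71)=4697205, p(72)=5392783, p(73)=6185689, p(74)=7089500, p(75)=8118264, p(76)=9289091, p(77)=10619863, p(78)=12132164, p(79)=13848650, p(80)=15796476, p(81)=18004327, p(82)=20506255, p(83)=23338469, p(84)=26543660, p(85)=30167357, p(86)=34262962, p(87)=38887673, p(88)=44108109, p(89)=49995925, p(90)=56634173, p(91)=64112359, p(92)=72533807, p(93)=82010177, p(94)=92669720, p(95)=104651419, p(96)=118114304, p(97)=133230930, p(98)=150198136, p(99)=169229875, p(100)=190569292, p(101)=214481126, p(102)=241265379, p(103)=271248950, p(104)=304801365, p(105)=342325709, p(106)=384276336, p(107)=431149389, p(108)=483502844, p(109)=541946240, p(110)=607163746, p(111)=679903203, p(112)=761002156, p(113)=851376628, p(114)=952050665, p(115)=1064144451, p(116)=1188908248, p(117)=1327710076, p(118)=1482074143, p(119)=1653668665, p(120)=1844349560, p(121)=2056148051, p(122)=2291320912, p(123)=2552338241, p(124)=2841940500, p(125)=3163127352, p(126)=3519222692, p(127)=3913864295, p(128)=4351078600, p(129)=4835271870, p(130)=5371315400, p(131)=5964539504, p(132)=6620830889, p(133)=7346629512, p(134)=8149040695, p(135)=9035836076, p(136)=10015581680, p(137)=11097645016, p(138)=12292341831, p(139)=13610949895, p(140)=15065878135, p(141)=16670689208, p(142)=18440293320, p(143)=20390982757, p(144)=22540654445, p(145)=24908858009, p(146)=27517052599, p(147)=30388671978, p(148)=33549419497, p(149)=37027355200, p(150)=40853235313, p(151)=45060624582, p(152)=49686288421, p(153)=54770336324, p(154)=60356673280, p(155)=66493182097, p(156)=73232243759, p(157)=80630964769, p(158)=88751778802, p(159)=97662728555, p(160)=107438159466, p(161)=118159068427, p(162)=129913904637, p(163)=142798995930, p(164)=156919475295, p(165)=172389800255, p(166)=189334822579, p(167)=207890420102, p(168)=228204732751, p(169)=250438925115, p(170)=274768617130, p(171)=301384802048, p(172)=330495499613, p(173)=362326859895, p(174)=397125074750, p(175)=435157697830, p(176)=476715857290, p(177)=522115831195, p(178)=571701605655, p(179)=625846753120, p(180)=684957390936, p(181)=749474411781, p(182)=819876908323, p(183)=896684817527, p(184)=980462880430, p(185)=1071823774337, p(186)=1171432692373, p(187)=1280011042268, p(188)=1398341745571.
Final step: p(189) = p(188) + p(187) - p(184) - p(182) + p(177) + p(174) - p(167) - p(163) + p(154) + p(149) - p(138) - p(132) + p(119) + p(112) - p(97) - p(89) + p(72) + p(63) - p(44) - p(34) + p(13) + p(2)
= 1398341745571 + 1280011042268 - 980462880430 - 819876908323 + 522115831195 + 397125074750 - 207890420102 - 142798995930 + 60356673280 + 37027355200 - 12292341831 - 6620830889 + 1653668665 + 761002156 - 133230930 - 49995925 + 5392783 + 1505499 - 75175 - 12310 + 101 + 2
= 1527273599625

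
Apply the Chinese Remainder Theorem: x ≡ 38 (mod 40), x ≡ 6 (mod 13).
318

Using Chinese Remainder Theorem:
M = 40 × 13 = 520
M1 = 13, M2 = 40
y1 = 13^(-1) mod 40 = 37
y2 = 40^(-1) mod 13 = 1
x = (38×13×37 + 6×40×1) mod 520 = 318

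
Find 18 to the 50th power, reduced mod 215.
169

Repeated squaring. Binary of 50 = 110010.
18^1 ≡ 18 (mod 215); 18^2 ≡ 109 (mod 215); 18^4 ≡ 56 (mod 215); 18^8 ≡ 126 (mod 215); 18^16 ≡ 181 (mod 215); 18^32 ≡ 81 (mod 215)
18^50 = 18^2 × 18^16 × 18^32 ≡ 169 (mod 215)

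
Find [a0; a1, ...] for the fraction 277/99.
[2; 1, 3, 1, 19]

Euclidean algorithm steps:
277 = 2 × 99 + 79
99 = 1 × 79 + 20
79 = 3 × 20 + 19
20 = 1 × 19 + 1
19 = 19 × 1 + 0
Continued fraction: [2; 1, 3, 1, 19]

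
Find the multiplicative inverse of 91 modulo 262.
167

gcd(91, 262) = 1, so the inverse exists.
Extended Euclidean algorithm on (262, 91):
262 = 2 × 91 + 80  ⟹  80 = (1)·262 + (-2)·91
91 = 1 × 80 + 11  ⟹  11 = (-1)·262 + (3)·91
80 = 7 × 11 + 3  ⟹  3 = (8)·262 + (-23)·91
11 = 3 × 3 + 2  ⟹  2 = (-25)·262 + (72)·91
3 = 1 × 2 + 1  ⟹  1 = (33)·262 + (-95)·91
So (-95)·91 ≡ 1 (mod 262), i.e. 91^(-1) ≡ -95 ≡ 167 (mod 262).
Check: 91 × 167 = 15197 ≡ 1 (mod 262)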